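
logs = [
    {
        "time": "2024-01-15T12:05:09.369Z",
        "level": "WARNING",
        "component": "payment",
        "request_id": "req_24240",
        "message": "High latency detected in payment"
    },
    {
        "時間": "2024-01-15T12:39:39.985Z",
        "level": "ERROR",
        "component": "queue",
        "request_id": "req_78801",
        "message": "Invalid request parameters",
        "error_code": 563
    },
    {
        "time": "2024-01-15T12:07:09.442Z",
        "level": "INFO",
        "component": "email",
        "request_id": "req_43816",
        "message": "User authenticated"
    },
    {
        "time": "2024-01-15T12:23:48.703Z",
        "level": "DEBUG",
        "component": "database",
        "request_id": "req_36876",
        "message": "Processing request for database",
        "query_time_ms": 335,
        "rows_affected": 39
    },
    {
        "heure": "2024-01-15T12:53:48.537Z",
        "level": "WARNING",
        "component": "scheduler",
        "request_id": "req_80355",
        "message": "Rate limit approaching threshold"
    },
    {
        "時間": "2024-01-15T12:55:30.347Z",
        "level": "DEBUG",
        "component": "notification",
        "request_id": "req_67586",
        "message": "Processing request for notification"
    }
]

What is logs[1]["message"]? "Invalid request parameters"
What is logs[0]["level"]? "WARNING"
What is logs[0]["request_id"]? "req_24240"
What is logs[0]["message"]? "High latency detected in payment"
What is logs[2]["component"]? "email"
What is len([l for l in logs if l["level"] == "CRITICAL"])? 0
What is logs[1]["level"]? "ERROR"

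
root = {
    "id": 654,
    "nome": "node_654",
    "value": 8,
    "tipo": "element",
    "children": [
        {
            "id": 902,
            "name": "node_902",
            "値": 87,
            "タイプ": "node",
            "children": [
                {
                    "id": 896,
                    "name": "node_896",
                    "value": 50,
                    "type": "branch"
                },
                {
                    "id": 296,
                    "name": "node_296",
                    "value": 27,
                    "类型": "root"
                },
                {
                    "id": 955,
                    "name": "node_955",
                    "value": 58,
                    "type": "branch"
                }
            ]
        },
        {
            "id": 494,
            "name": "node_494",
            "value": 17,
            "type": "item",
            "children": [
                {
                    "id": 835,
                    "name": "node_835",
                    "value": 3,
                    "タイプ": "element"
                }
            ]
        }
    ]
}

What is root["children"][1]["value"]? 17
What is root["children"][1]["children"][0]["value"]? 3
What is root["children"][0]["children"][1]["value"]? 27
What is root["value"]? 8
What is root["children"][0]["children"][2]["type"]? "branch"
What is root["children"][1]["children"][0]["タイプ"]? "element"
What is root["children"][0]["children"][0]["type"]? "branch"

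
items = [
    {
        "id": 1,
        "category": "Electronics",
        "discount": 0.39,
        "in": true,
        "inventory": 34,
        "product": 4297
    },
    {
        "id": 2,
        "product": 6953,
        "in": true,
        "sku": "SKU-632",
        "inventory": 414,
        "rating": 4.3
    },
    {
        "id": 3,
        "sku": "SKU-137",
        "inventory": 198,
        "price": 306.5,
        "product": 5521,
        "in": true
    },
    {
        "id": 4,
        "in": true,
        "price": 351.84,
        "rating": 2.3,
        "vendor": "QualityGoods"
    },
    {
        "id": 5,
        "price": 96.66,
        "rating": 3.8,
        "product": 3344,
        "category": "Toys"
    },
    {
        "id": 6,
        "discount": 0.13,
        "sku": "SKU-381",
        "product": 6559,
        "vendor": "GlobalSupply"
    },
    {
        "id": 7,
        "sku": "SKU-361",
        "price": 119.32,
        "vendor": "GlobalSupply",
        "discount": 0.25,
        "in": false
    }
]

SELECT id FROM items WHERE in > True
[]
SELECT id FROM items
[1, 2, 3, 4, 5, 6, 7]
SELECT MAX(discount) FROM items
0.39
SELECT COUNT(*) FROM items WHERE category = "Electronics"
1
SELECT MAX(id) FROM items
7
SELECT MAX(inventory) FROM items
414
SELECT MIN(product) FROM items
3344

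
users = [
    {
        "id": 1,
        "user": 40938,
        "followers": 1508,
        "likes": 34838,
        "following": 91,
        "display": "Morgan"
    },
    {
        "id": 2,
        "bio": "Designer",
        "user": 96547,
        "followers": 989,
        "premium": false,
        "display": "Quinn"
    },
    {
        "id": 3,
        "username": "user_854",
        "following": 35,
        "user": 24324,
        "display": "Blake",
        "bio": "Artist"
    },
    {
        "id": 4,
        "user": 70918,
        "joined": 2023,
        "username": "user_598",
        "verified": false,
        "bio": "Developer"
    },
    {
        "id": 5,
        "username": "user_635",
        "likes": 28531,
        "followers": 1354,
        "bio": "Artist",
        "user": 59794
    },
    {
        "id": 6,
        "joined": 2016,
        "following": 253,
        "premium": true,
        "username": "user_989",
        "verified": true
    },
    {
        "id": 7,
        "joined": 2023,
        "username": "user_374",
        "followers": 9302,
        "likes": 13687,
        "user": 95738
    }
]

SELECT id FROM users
[1, 2, 3, 4, 5, 6, 7]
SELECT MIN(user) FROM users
24324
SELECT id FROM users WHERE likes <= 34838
[1, 5, 7]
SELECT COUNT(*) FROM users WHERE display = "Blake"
1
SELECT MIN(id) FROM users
1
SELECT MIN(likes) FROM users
13687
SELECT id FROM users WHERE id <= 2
[1, 2]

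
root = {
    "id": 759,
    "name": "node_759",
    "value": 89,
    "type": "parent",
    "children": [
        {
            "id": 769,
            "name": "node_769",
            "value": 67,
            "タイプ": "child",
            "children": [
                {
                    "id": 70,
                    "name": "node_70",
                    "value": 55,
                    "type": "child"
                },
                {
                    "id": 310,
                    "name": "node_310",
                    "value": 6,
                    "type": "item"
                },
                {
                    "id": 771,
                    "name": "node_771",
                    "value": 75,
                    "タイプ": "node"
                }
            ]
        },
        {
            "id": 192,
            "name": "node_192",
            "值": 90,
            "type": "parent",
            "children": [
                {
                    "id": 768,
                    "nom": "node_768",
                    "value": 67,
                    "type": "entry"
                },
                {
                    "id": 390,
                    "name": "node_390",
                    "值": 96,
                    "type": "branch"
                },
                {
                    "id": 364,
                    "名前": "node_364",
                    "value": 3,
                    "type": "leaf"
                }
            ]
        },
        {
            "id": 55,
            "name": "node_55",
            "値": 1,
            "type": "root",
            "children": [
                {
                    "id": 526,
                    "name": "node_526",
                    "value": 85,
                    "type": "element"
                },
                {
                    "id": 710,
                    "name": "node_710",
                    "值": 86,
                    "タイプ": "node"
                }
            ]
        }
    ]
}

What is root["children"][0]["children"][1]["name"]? "node_310"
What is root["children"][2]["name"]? "node_55"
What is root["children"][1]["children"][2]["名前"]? "node_364"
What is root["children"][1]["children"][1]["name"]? "node_390"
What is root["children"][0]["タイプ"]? "child"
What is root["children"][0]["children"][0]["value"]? 55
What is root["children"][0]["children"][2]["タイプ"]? "node"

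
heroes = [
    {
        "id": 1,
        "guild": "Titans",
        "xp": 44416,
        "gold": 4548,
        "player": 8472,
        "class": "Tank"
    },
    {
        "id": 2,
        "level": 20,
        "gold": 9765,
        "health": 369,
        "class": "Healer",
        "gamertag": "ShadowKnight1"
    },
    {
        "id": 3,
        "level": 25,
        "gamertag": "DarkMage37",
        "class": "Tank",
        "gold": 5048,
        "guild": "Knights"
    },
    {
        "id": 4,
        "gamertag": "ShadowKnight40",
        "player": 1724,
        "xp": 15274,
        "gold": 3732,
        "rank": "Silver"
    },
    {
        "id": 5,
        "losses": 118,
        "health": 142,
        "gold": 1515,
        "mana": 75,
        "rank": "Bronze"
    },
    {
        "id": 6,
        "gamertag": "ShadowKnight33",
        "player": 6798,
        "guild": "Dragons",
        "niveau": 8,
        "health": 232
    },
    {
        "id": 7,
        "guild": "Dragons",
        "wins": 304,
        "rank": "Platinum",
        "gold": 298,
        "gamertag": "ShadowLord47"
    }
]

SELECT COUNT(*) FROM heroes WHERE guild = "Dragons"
2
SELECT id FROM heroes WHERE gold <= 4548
[1, 4, 5, 7]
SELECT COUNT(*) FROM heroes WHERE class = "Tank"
2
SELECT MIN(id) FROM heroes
1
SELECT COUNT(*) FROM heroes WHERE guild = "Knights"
1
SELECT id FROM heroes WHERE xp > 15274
[1]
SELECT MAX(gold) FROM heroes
9765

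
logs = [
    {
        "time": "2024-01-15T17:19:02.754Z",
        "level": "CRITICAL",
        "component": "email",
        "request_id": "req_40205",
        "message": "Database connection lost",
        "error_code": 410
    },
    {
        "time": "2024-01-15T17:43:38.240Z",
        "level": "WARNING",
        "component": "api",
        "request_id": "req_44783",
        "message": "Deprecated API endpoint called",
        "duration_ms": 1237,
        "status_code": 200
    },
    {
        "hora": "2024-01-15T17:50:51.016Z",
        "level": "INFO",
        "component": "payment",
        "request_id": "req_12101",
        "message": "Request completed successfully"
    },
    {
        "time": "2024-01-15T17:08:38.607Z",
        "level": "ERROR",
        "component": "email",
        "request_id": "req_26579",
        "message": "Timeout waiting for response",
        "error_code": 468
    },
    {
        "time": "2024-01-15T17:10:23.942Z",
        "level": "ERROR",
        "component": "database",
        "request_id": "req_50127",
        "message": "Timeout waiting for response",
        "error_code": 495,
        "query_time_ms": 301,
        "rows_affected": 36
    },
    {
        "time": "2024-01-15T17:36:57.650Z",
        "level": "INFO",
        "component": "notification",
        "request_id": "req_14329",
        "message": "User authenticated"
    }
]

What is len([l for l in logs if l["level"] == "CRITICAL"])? 1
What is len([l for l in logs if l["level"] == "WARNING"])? 1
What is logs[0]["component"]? "email"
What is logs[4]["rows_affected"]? 36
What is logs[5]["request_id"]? "req_14329"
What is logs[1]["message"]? "Deprecated API endpoint called"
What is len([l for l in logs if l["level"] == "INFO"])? 2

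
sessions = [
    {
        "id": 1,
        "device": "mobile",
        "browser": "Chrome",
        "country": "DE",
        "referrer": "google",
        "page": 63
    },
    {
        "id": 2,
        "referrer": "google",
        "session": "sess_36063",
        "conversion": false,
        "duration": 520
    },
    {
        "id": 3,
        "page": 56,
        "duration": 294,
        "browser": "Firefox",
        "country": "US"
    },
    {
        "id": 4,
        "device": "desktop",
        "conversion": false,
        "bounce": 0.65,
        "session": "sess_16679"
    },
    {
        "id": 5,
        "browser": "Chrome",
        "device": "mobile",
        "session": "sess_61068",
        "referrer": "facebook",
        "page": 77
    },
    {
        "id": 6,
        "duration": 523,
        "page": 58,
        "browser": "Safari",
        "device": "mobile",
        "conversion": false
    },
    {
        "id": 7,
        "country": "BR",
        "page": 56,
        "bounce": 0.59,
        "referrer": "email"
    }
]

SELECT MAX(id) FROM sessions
7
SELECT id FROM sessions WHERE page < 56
[]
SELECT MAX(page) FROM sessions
77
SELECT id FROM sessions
[1, 2, 3, 4, 5, 6, 7]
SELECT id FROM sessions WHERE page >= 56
[1, 3, 5, 6, 7]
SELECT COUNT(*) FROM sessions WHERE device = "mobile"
3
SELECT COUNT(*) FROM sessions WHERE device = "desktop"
1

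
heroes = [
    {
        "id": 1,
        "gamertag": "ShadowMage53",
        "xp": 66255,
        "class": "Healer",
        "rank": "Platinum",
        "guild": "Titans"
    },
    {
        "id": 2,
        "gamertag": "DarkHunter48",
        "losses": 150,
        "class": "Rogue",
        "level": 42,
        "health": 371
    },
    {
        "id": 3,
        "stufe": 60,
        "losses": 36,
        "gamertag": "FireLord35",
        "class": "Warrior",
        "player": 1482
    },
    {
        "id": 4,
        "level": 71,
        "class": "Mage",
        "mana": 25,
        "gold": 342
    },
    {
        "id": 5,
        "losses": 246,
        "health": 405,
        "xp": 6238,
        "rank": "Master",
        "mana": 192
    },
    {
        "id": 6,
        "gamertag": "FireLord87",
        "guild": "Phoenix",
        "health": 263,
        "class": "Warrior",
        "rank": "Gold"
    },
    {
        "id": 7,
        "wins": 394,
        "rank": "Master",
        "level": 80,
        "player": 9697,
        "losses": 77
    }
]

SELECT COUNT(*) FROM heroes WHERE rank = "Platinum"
1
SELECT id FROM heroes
[1, 2, 3, 4, 5, 6, 7]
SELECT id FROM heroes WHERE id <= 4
[1, 2, 3, 4]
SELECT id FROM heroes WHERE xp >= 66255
[1]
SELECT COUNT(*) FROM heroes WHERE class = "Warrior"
2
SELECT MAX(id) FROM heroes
7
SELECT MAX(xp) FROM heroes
66255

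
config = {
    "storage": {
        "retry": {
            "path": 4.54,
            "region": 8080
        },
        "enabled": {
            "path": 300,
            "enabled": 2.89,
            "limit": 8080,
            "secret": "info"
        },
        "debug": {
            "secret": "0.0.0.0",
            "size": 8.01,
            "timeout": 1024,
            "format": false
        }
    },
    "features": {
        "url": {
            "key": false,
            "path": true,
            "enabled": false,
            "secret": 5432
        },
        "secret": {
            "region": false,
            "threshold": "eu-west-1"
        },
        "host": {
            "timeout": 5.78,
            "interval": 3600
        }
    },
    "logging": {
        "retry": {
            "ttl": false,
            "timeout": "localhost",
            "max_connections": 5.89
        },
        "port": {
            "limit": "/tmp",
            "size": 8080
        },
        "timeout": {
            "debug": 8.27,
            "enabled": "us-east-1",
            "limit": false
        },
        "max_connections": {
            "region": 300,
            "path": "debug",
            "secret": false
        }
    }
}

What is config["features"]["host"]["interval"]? 3600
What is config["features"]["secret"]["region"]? False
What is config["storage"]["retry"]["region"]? 8080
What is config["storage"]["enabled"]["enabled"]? 2.89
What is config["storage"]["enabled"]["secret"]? "info"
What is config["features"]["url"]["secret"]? 5432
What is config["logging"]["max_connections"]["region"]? 300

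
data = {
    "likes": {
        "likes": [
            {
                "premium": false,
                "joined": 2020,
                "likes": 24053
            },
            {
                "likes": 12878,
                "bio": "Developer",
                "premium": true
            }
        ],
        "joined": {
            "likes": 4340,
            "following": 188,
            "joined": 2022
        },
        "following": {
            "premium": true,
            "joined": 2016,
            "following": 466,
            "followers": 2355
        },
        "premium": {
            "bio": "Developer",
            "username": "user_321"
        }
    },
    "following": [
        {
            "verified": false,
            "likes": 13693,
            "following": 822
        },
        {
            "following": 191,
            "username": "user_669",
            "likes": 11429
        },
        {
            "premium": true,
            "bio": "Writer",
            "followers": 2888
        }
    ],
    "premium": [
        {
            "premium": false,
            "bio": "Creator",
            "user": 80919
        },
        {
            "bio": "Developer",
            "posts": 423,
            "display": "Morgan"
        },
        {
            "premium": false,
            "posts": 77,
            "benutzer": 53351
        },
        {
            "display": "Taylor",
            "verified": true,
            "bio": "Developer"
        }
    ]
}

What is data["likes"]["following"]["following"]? 466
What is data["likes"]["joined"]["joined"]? 2022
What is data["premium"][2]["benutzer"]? 53351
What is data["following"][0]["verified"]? False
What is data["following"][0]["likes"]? 13693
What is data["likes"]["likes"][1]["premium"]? True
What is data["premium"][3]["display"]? "Taylor"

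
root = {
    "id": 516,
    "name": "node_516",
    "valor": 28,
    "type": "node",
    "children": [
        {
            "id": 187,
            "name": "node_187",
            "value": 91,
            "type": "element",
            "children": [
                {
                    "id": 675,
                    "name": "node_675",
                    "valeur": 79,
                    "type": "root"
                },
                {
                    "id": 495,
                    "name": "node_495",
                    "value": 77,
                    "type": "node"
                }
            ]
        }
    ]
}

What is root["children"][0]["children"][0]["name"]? "node_675"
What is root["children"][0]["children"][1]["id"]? 495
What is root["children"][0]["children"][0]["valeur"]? 79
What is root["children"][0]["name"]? "node_187"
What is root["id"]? 516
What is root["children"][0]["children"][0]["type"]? "root"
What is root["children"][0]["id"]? 187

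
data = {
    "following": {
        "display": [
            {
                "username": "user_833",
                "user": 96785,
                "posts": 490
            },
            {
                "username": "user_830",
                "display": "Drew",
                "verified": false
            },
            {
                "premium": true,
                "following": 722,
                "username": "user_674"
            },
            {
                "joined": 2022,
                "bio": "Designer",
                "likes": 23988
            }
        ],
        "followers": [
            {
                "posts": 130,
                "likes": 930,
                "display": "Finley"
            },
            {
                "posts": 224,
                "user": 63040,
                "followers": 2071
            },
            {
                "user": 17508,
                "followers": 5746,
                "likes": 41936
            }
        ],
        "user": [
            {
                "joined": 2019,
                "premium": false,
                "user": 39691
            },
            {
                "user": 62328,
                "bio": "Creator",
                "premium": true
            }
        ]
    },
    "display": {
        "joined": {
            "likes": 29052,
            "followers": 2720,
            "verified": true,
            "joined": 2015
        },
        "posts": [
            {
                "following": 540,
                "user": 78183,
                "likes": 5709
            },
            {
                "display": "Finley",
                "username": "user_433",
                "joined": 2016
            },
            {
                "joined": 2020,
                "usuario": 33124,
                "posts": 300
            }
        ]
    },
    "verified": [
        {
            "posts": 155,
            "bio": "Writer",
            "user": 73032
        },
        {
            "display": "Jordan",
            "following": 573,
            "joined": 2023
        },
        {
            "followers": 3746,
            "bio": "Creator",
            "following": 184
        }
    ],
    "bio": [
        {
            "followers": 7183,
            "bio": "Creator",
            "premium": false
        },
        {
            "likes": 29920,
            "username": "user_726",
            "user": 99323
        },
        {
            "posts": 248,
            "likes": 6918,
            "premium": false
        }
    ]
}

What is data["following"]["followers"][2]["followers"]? 5746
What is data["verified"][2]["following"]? 184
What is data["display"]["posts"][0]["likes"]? 5709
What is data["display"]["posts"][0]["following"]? 540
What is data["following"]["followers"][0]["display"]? "Finley"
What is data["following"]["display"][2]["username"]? "user_674"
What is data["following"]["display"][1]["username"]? "user_830"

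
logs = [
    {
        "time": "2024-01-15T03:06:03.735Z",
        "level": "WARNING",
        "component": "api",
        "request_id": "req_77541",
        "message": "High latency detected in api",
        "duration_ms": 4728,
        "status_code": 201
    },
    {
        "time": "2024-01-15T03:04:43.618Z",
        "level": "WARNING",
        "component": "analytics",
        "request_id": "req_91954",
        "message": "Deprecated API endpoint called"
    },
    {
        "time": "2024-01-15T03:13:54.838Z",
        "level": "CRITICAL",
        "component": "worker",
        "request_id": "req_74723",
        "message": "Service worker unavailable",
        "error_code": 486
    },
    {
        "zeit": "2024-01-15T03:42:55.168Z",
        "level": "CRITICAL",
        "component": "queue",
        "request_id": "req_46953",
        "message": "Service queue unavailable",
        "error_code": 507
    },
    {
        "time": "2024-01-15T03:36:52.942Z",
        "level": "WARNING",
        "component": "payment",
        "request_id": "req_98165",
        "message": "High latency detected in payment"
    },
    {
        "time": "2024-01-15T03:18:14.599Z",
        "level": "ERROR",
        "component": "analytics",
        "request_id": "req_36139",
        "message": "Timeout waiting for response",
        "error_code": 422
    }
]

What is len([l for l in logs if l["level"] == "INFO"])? 0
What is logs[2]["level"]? "CRITICAL"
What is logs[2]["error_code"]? 486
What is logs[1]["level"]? "WARNING"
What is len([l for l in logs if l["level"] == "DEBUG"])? 0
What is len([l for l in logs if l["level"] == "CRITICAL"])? 2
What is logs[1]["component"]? "analytics"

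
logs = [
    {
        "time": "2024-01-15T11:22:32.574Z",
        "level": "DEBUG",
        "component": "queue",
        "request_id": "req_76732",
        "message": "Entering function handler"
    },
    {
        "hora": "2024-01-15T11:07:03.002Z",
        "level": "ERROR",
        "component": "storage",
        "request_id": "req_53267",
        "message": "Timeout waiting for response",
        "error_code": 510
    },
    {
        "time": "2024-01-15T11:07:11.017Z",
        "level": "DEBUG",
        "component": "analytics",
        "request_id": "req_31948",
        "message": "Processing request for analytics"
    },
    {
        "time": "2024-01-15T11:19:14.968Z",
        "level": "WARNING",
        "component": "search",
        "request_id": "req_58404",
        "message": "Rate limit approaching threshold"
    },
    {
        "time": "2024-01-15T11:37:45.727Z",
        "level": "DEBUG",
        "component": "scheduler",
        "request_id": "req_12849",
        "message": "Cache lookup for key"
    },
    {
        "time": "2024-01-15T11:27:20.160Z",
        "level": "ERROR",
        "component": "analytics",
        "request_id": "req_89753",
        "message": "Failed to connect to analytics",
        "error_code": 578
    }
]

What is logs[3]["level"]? "WARNING"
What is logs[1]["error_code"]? 510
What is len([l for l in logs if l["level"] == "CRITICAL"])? 0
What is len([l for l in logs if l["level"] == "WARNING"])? 1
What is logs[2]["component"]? "analytics"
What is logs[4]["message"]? "Cache lookup for key"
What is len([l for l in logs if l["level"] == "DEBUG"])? 3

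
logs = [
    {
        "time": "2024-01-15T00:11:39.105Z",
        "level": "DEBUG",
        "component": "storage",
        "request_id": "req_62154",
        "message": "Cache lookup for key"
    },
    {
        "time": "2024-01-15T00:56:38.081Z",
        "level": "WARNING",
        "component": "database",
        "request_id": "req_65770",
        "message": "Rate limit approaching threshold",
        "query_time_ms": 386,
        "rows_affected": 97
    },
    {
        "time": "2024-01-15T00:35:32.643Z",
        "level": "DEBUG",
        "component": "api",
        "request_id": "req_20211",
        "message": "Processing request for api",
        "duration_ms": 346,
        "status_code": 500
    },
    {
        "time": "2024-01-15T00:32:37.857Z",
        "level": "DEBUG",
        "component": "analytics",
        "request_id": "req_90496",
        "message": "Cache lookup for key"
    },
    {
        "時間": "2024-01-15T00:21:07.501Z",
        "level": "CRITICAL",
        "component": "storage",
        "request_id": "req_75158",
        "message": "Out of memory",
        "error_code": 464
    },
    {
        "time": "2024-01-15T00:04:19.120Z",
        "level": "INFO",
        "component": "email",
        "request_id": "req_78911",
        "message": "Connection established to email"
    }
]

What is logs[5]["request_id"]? "req_78911"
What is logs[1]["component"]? "database"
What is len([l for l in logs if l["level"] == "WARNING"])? 1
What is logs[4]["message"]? "Out of memory"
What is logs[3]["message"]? "Cache lookup for key"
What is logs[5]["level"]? "INFO"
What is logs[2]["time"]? "2024-01-15T00:35:32.643Z"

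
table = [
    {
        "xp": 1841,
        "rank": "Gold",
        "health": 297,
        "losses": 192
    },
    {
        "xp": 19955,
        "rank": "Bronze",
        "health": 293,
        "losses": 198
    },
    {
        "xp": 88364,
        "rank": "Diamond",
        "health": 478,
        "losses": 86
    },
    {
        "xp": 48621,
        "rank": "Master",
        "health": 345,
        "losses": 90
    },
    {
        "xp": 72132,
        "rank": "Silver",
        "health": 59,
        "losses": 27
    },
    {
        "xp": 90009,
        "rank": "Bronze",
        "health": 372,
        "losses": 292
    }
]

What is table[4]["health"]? 59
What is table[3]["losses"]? 90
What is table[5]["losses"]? 292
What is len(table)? 6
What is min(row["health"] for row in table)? 59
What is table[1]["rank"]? "Bronze"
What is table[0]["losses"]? 192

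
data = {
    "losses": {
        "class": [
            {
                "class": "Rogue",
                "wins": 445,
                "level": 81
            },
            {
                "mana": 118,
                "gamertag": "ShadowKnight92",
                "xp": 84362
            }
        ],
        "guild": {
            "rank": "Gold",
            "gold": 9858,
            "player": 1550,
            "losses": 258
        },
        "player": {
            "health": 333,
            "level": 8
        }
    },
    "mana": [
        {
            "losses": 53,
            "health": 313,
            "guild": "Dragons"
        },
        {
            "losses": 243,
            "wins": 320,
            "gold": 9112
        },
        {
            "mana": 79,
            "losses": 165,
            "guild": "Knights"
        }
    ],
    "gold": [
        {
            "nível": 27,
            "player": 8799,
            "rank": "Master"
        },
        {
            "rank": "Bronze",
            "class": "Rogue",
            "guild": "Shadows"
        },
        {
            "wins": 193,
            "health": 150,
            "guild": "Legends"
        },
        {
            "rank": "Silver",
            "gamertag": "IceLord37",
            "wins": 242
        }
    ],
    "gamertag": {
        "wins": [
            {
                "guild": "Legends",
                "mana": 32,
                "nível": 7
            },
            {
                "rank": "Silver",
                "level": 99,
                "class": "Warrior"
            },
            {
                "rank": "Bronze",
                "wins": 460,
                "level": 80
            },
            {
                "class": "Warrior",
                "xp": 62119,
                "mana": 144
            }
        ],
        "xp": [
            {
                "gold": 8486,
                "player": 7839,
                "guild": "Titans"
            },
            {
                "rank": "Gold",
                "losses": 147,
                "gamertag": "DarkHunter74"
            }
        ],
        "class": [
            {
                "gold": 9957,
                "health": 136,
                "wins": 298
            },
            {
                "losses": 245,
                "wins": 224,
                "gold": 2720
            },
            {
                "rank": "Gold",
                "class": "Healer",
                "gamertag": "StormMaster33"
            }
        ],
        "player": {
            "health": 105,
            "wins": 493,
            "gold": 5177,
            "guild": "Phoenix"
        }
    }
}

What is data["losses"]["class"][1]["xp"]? 84362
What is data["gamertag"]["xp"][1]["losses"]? 147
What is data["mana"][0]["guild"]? "Dragons"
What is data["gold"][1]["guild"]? "Shadows"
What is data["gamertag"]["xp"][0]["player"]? 7839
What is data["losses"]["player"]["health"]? 333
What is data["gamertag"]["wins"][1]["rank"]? "Silver"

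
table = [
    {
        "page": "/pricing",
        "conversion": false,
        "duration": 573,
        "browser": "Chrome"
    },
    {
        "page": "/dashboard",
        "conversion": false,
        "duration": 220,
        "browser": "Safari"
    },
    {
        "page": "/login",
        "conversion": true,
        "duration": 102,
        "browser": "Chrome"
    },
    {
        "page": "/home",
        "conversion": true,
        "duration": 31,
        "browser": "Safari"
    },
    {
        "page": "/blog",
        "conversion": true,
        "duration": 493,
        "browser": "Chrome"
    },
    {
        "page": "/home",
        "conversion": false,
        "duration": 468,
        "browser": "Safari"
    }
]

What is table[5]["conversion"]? False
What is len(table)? 6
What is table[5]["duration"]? 468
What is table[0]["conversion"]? False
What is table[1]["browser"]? "Safari"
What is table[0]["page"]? "/pricing"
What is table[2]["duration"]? 102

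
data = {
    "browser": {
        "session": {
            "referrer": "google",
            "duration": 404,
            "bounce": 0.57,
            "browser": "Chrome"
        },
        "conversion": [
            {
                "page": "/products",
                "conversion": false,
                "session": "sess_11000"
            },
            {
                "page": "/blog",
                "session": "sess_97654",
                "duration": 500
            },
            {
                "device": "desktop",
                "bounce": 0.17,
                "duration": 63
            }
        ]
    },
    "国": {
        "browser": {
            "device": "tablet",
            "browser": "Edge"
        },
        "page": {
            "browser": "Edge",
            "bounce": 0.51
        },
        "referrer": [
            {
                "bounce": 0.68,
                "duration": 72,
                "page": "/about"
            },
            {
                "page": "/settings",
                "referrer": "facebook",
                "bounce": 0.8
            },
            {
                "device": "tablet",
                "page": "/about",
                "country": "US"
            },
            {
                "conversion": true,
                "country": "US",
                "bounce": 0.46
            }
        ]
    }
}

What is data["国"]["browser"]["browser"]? "Edge"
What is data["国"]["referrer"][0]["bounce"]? 0.68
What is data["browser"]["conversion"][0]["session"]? "sess_11000"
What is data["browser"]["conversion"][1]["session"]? "sess_97654"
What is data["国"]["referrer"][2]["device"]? "tablet"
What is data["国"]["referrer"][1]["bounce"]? 0.8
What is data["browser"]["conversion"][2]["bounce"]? 0.17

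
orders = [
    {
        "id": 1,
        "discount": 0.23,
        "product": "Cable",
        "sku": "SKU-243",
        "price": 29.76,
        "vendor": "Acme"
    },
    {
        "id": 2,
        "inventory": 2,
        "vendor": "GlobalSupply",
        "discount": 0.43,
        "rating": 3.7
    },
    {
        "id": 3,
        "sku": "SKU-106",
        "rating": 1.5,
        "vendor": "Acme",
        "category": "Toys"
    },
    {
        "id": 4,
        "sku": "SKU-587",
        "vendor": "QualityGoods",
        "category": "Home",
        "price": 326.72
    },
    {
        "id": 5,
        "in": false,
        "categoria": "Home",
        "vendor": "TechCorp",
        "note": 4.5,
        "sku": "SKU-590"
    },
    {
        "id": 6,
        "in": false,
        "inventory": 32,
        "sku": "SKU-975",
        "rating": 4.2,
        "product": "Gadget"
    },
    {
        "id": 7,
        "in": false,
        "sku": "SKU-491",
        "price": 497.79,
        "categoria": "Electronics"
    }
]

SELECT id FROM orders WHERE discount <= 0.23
[1]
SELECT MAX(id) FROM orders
7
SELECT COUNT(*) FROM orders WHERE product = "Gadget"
1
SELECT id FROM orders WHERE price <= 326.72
[1, 4]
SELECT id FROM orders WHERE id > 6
[7]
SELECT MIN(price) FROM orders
29.76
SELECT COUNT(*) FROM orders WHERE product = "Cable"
1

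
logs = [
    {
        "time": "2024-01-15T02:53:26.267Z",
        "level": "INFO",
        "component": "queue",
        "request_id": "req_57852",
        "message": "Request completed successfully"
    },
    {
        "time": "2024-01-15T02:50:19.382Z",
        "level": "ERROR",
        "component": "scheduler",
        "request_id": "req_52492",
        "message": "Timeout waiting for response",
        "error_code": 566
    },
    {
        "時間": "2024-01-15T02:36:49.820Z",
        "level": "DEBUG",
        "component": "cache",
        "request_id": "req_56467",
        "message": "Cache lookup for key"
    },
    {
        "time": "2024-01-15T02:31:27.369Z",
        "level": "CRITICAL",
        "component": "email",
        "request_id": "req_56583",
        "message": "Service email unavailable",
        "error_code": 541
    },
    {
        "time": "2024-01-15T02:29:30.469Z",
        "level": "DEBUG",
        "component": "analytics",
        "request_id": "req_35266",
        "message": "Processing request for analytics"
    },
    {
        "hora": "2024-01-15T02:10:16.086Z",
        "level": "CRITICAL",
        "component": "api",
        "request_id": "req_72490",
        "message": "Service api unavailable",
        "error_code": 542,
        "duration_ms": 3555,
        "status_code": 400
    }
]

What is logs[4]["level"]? "DEBUG"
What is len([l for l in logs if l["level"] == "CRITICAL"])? 2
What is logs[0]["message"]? "Request completed successfully"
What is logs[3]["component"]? "email"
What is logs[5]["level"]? "CRITICAL"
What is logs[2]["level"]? "DEBUG"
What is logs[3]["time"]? "2024-01-15T02:31:27.369Z"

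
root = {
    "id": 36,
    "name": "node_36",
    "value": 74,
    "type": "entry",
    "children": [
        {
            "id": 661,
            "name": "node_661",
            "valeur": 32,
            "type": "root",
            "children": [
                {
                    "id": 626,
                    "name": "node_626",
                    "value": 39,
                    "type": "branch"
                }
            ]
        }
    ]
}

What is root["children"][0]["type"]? "root"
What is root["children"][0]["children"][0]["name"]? "node_626"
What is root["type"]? "entry"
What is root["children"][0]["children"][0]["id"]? 626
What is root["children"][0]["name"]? "node_661"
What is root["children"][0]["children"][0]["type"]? "branch"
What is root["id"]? 36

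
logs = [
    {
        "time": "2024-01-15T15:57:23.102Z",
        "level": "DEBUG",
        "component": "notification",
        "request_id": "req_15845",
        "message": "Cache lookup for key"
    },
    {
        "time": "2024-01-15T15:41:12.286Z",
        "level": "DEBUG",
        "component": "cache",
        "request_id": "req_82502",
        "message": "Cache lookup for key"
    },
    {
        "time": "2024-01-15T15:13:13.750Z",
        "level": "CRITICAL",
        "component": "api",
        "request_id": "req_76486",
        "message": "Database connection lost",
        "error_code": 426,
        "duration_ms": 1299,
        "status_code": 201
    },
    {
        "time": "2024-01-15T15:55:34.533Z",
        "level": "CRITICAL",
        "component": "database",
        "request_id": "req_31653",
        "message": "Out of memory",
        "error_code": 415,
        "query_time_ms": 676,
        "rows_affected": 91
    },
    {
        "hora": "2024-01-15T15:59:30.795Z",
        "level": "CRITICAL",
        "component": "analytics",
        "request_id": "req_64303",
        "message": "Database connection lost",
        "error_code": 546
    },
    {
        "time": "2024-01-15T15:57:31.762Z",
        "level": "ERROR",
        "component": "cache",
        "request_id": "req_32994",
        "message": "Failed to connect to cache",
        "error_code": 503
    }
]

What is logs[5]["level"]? "ERROR"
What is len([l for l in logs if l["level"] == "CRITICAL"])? 3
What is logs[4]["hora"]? "2024-01-15T15:59:30.795Z"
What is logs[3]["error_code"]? 415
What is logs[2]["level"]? "CRITICAL"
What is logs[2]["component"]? "api"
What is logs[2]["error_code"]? 426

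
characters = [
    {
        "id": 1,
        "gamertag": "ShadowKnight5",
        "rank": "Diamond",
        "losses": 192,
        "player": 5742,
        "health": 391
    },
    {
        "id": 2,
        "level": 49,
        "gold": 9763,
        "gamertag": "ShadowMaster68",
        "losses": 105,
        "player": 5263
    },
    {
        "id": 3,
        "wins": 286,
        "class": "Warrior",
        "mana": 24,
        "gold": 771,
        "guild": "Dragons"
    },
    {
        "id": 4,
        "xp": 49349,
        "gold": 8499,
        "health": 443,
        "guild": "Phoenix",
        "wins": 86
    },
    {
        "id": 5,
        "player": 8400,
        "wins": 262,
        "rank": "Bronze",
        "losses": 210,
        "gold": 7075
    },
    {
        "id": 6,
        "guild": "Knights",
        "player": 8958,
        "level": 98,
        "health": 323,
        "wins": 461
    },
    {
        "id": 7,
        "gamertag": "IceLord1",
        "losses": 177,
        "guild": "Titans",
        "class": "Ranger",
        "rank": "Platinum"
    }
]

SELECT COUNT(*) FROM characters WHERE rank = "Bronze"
1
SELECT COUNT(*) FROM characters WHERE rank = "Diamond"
1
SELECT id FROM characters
[1, 2, 3, 4, 5, 6, 7]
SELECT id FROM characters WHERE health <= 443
[1, 4, 6]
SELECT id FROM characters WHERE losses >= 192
[1, 5]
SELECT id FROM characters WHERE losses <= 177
[2, 7]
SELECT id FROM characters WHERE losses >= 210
[5]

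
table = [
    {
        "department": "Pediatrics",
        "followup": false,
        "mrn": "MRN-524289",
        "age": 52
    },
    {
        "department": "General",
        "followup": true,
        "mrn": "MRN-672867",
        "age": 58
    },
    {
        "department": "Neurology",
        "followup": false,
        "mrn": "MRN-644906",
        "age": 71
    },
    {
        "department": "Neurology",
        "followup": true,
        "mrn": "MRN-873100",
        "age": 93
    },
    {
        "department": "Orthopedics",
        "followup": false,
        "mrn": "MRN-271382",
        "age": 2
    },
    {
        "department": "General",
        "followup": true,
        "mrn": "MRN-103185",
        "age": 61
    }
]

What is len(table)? 6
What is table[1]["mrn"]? "MRN-672867"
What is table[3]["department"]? "Neurology"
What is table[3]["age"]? 93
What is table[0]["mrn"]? "MRN-524289"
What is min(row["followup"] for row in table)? False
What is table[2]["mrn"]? "MRN-644906"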